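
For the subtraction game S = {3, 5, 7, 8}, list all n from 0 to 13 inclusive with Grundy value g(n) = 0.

0, 1, 2, 11, 12, 13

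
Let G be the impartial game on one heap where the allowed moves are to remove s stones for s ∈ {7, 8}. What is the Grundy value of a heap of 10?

1

Build the Grundy sequence with g(k) = mex{g(k−s) : s ∈ {7, 8}, s ≤ k}:
g(0) = mex{} = 0
g(1) = mex{} = 0
g(2) = mex{} = 0
g(3) = mex{} = 0
g(4) = mex{} = 0
g(5) = mex{} = 0
g(6) = mex{} = 0
g(7) = mex{0} = 1
g(8) = mex{0} = 1
g(9) = mex{0} = 1
g(10) = mex{0} = 1
So g(10) = 1.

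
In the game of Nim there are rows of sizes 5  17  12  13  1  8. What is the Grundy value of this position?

28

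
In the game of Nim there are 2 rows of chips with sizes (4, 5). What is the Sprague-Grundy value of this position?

Nim-sum: 4 XOR 5 = 1.

1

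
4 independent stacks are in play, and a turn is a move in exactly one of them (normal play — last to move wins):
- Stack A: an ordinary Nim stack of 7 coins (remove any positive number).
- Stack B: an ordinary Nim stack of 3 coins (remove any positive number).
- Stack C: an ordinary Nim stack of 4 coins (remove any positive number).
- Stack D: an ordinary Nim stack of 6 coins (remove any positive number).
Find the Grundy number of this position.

6

Stack A is a plain Nim stack of size 7, so its Grundy value is 7.
Stack B is a plain Nim stack of size 3, so its Grundy value is 3.
Stack C is a plain Nim stack of size 4, so its Grundy value is 4.
Stack D is a plain Nim stack of size 6, so its Grundy value is 6.
By the Sprague-Grundy theorem, the Grundy value of a sum of independent games is the XOR of the component values.
Combined value = 7 XOR 3 XOR 4 XOR 6 = 6.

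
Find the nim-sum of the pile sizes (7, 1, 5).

3

Compute the nim-sum pairwise:
7 ^ 1 = 6
6 ^ 5 = 3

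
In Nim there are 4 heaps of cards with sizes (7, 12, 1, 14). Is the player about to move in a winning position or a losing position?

Winning position

Bitwise XOR of the heap sizes:
  0111  (7)
  1100  (12)
  0001  (1)
  1110  (14)
  ----
  0100  (4)
The nim-sum is 4 ≠ 0, so this is an N-position: the player to move can win.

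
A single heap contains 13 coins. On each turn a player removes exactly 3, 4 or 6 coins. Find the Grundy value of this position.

1

Build the Grundy sequence with g(k) = mex{g(k−s) : s ∈ {3, 4, 6}, s ≤ k}:
k:     0  1  2  3  4  5  6  7  8  9 10 11 12 13
g(k):  0  0  0  1  1  1  2  2  2  0  0  0  1  1
So g(13) = 1.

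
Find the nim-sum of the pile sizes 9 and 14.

In binary:
  1001  (9)
  1110  (14)
  ----
  0111  (7)

7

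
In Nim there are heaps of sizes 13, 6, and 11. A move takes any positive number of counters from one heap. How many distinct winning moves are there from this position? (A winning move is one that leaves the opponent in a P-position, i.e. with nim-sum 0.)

Compute the nim-sum pairwise:
13 XOR 6 = 11
11 XOR 11 = 0
The nim-sum is already 0, so every move leaves a nonzero nim-sum — there are no winning moves.

0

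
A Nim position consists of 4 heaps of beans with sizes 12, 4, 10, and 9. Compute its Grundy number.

Compute the nim-sum pairwise:
12 ^ 4 = 8
8 ^ 10 = 2
2 ^ 9 = 11

11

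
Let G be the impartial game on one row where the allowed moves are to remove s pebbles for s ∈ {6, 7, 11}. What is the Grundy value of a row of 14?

Compute g(0), g(1), … for moves {6, 7, 11}:
k:     0  1  2  3  4  5  6  7  8  9 10 11 12 13 14
g(k):  0  0  0  0  0  0  1  1  1  1  1  1  2  2  2
So g(14) = 2.

2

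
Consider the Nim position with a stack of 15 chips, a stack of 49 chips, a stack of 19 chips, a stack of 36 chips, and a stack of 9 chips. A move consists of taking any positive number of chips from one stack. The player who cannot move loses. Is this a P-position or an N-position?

P-position

Write each in binary and XOR column by column:
  001111  (15)
  110001  (49)
  010011  (19)
  100100  (36)
  001001  (9)
  ------
  000000  (0)
The nim-sum is 0, so this is a P-position: the player to move is in a losing position under optimal play.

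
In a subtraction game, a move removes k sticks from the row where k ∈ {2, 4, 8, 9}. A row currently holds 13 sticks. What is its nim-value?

0

Compute g(0), g(1), … for moves {2, 4, 8, 9}:
k:     0  1  2  3  4  5  6  7  8  9 10 11 12 13
g(k):  0  0  1  1  2  2  0  0  1  1  2  2  0  0
So g(13) = 0.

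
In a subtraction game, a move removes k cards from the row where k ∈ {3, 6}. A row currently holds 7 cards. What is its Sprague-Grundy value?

2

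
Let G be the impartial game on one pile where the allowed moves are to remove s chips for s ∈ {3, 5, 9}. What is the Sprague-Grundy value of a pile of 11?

1

Grundy values for subtraction set {3, 5, 9}:
g(0) = mex{} = 0
g(1) = mex{} = 0
g(2) = mex{} = 0
g(3) = mex{0} = 1
g(4) = mex{0} = 1
g(5) = mex{0} = 1
g(6) = mex{0,1} = 2
g(7) = mex{0,1} = 2
g(8) = mex{1} = 0
g(9) = mex{0,1,2} = 3
g(10) = mex{0,1,2} = 3
g(11) = mex{0,2} = 1
So g(11) = 1.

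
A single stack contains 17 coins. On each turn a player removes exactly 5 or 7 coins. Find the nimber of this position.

Grundy values for subtraction set {5, 7}:
k:     0  1  2  3  4  5  6  7  8  9 10 11 12 13 14 15 16 17
g(k):  0  0  0  0  0  1  1  1  1  1  2  2  0  0  0  0  0  1
So g(17) = 1.

1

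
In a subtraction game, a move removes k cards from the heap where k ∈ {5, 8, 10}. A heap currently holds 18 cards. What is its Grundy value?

Grundy values for subtraction set {5, 8, 10}:
k:     0  1  2  3  4  5  6  7  8  9 10 11 12 13 14 15 16 17 18
g(k):  0  0  0  0  0  1  1  1  1  1  2  2  2  2  2  0  0  0  0
So g(18) = 0.

0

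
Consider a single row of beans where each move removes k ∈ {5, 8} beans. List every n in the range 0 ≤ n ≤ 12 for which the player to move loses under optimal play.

Build the Grundy sequence with g(k) = mex{g(k−s) : s ∈ {5, 8}, s ≤ k}:
k:     0  1  2  3  4  5  6  7  8  9 10 11 12
g(k):  0  0  0  0  0  1  1  1  1  1  2  2  2
The P-positions (g = 0) in 0..12 are 0, 1, 2, 3, 4.

0, 1, 2, 3, 4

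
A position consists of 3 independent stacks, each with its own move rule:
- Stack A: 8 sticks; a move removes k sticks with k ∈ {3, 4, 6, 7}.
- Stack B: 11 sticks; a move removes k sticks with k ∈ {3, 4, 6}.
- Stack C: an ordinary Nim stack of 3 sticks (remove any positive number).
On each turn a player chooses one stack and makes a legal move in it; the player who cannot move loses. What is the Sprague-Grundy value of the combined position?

Build the Grundy sequence for stack A with g(k) = mex{g(k−s) : s ∈ {3, 4, 6, 7}, s ≤ k}:
g(0) = mex{} = 0
g(1) = mex{} = 0
g(2) = mex{} = 0
g(3) = mex{0} = 1
g(4) = mex{0} = 1
g(5) = mex{0} = 1
g(6) = mex{0,1} = 2
g(7) = mex{0,1} = 2
g(8) = mex{0,1} = 2
So g(8) = 2.
For stack B, compute g(0), g(1), … with moves {3, 4, 6}:
k:     0  1  2  3  4  5  6  7  8  9 10 11
g(k):  0  0  0  1  1  1  2  2  2  0  0  0
So g(11) = 0.
Stack C is a plain Nim stack of size 3, so its Grundy value is 3.
By the Sprague-Grundy theorem, the Grundy value of a sum of independent games is the XOR of the component values.
Combined value = 2 XOR 0 XOR 3 = 1.

1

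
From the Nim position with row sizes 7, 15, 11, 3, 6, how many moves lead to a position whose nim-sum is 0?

3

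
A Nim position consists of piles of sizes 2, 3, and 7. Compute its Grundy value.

6

Compute the nim-sum pairwise:
2 ^ 3 = 1
1 ^ 7 = 6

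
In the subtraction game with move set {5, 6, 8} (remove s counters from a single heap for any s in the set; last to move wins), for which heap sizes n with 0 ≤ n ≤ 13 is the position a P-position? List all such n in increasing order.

Compute g(0), g(1), … for moves {5, 6, 8}:
g(0) = mex{} = 0
g(1) = mex{} = 0
g(2) = mex{} = 0
g(3) = mex{} = 0
g(4) = mex{} = 0
g(5) = mex{0} = 1
g(6) = mex{0} = 1
g(7) = mex{0} = 1
g(8) = mex{0} = 1
g(9) = mex{0} = 1
g(10) = mex{0,1} = 2
g(11) = mex{0,1} = 2
g(12) = mex{0,1} = 2
g(13) = mex{1} = 0
The P-positions (g = 0) in 0..13 are 0, 1, 2, 3, 4, 13.

0, 1, 2, 3, 4, 13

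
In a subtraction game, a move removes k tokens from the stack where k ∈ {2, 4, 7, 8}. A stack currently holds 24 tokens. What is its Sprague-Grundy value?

1

Compute g(0), g(1), … for moves {2, 4, 7, 8}:
k:     0  1  2  3  4  5  6  7  8  9 10 11 12 13 14 15 16 17 18 19 20 21 22 23 24
g(k):  0  0  1  1  2  2  0  3  1  4  2  0  0  1  1  2  2  0  3  1  4  2  0  0  1
So g(24) = 1.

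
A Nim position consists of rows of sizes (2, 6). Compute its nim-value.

Compute the nim-sum pairwise:
2 XOR 6 = 4

4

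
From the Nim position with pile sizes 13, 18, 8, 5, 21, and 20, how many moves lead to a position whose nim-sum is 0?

3

Nim-sum: 13 ⊕ 18 ⊕ 8 ⊕ 5 ⊕ 21 ⊕ 20 = 19.
The overall nim-sum is X = 19. A pile of size p has a winning move iff p XOR X < p (reduce it to p XOR X).
  13: 13 XOR 19 = 30 ≥ 13 — no move.
  18: 18 XOR 19 = 1 < 18 — winning move (to 1).
  8: 8 XOR 19 = 27 ≥ 8 — no move.
  5: 5 XOR 19 = 22 ≥ 5 — no move.
  21: 21 XOR 19 = 6 < 21 — winning move (to 6).
  20: 20 XOR 19 = 7 < 20 — winning move (to 7).
That gives 3 winning moves.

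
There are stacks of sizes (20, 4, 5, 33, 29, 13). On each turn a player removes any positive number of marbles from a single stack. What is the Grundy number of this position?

In binary:
  010100  (20)
  000100  (4)
  000101  (5)
  100001  (33)
  011101  (29)
  001101  (13)
  ------
  100100  (36)

36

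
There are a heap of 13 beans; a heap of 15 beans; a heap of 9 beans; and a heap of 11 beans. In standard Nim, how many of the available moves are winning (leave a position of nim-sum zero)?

Bitwise XOR of the heap sizes:
  1101  (13)
  1111  (15)
  1001  (9)
  1011  (11)
  ----
  0000  (0)
The nim-sum is already 0, so every move leaves a nonzero nim-sum — there are no winning moves.

0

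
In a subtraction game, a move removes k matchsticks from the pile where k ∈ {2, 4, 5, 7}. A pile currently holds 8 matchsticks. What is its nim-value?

Compute g(0), g(1), … for moves {2, 4, 5, 7}:
k:     0  1  2  3  4  5  6  7  8
g(k):  0  0  1  1  2  2  3  3  4
So g(8) = 4.

4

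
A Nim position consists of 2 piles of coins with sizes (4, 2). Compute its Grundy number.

6

Bitwise XOR of the heap sizes:
  100  (4)
  010  (2)
  ---
  110  (6)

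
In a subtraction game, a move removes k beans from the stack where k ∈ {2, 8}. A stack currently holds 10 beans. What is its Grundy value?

Grundy values for subtraction set {2, 8}:
k:     0  1  2  3  4  5  6  7  8  9 10
g(k):  0  0  1  1  0  0  1  1  2  2  0
So g(10) = 0.

0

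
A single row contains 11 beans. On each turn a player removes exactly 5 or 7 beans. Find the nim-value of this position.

Build the Grundy sequence with g(k) = mex{g(k−s) : s ∈ {5, 7}, s ≤ k}:
g(0) = mex{} = 0
g(1) = mex{} = 0
g(2) = mex{} = 0
g(3) = mex{} = 0
g(4) = mex{} = 0
g(5) = mex{0} = 1
g(6) = mex{0} = 1
g(7) = mex{0} = 1
g(8) = mex{0} = 1
g(9) = mex{0} = 1
g(10) = mex{0,1} = 2
g(11) = mex{0,1} = 2
So g(11) = 2.

2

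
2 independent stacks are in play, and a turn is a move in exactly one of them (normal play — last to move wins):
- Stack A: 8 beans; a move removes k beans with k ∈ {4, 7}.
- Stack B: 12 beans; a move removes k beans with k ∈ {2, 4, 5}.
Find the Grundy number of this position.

0

Build the Grundy sequence for stack A with g(k) = mex{g(k−s) : s ∈ {4, 7}, s ≤ k}:
g(0) = mex{} = 0
g(1) = mex{} = 0
g(2) = mex{} = 0
g(3) = mex{} = 0
g(4) = mex{0} = 1
g(5) = mex{0} = 1
g(6) = mex{0} = 1
g(7) = mex{0} = 1
g(8) = mex{0,1} = 2
So g(8) = 2.
Grundy values for stack B (subtraction set {2, 4, 5}):
k:     0  1  2  3  4  5  6  7  8  9 10 11 12
g(k):  0  0  1  1  2  2  3  0  0  1  1  2  2
So g(12) = 2.
By the Sprague-Grundy theorem, the Grundy value of a sum of independent games is the XOR of the component values.
Combined value = 2 XOR 2 = 0.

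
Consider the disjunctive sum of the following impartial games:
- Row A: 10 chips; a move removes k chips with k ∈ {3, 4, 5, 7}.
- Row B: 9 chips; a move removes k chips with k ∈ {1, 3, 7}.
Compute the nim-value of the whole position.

1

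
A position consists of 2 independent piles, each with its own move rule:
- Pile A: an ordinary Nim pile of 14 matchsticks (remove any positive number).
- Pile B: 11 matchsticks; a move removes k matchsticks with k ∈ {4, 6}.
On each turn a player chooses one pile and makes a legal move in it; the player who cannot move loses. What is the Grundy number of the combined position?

Pile A is a plain Nim pile of size 14, so its Grundy value is 14.
Build the Grundy sequence for pile B with g(k) = mex{g(k−s) : s ∈ {4, 6}, s ≤ k}:
g(0) = mex{} = 0
g(1) = mex{} = 0
g(2) = mex{} = 0
g(3) = mex{} = 0
g(4) = mex{0} = 1
g(5) = mex{0} = 1
g(6) = mex{0} = 1
g(7) = mex{0} = 1
g(8) = mex{0,1} = 2
g(9) = mex{0,1} = 2
g(10) = mex{1} = 0
g(11) = mex{1} = 0
So g(11) = 0.
By the Sprague-Grundy theorem, the Grundy value of a sum of independent games is the XOR of the component values.
Combined value = 14 ⊕ 0 = 14.

14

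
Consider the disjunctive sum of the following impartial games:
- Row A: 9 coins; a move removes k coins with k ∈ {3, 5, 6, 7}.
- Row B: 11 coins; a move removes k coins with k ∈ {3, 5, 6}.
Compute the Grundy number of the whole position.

Build the Grundy sequence for row A with g(k) = mex{g(k−s) : s ∈ {3, 5, 6, 7}, s ≤ k}:
k:     0  1  2  3  4  5  6  7  8  9
g(k):  0  0  0  1  1  1  2  2  2  3
So g(9) = 3.
For row B, compute g(0), g(1), … with moves {3, 5, 6}:
k:     0  1  2  3  4  5  6  7  8  9 10 11
g(k):  0  0  0  1  1  1  2  2  2  0  0  0
So g(11) = 0.
The value of a disjunctive sum is the nim-sum of the parts.
Combined value = 3 ⊕ 0 = 3.

3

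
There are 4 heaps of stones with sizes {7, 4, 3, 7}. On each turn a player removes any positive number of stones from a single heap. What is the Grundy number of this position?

7

Bitwise XOR of the heap sizes:
  111  (7)
  100  (4)
  011  (3)
  111  (7)
  ---
  111  (7)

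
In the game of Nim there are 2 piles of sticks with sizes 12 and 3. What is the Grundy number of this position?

15

Compute the nim-sum pairwise:
12 ^ 3 = 15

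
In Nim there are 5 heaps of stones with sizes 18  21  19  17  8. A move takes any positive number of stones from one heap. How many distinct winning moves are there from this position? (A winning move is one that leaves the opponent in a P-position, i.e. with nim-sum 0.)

Bitwise XOR of the heap sizes:
  10010  (18)
  10101  (21)
  10011  (19)
  10001  (17)
  01000  (8)
  -----
  01101  (13)
The overall nim-sum is X = 13. A heap of size p has a winning move iff p XOR X < p (reduce it to p XOR X).
  18: 18 XOR 13 = 31 ≥ 18 — no move.
  21: 21 XOR 13 = 24 ≥ 21 — no move.
  19: 19 XOR 13 = 30 ≥ 19 — no move.
  17: 17 XOR 13 = 28 ≥ 17 — no move.
  8: 8 XOR 13 = 5 < 8 — winning move (to 5).
That gives 1 winning move.

1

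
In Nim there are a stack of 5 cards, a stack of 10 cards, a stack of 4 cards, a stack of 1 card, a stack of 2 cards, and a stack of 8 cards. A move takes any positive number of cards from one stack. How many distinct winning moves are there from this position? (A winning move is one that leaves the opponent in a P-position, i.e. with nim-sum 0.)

0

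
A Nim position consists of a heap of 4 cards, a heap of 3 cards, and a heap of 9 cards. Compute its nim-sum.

Nim-sum: 4 ^ 3 ^ 9 = 14.

14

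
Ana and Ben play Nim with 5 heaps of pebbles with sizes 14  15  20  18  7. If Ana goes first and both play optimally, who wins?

Ben wins

Nim-sum: 14 ^ 15 ^ 20 ^ 18 ^ 7 = 0.
The nim-sum is 0, so this is a P-position: the player to move is in a losing position under optimal play; Ana is about to move from it and so loses — Ben wins.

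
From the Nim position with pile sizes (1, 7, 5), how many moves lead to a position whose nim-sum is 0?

1

In binary:
  001  (1)
  111  (7)
  101  (5)
  ---
  011  (3)
The overall nim-sum is X = 3. A pile of size p has a winning move iff p XOR X < p (reduce it to p XOR X).
  1: 1 XOR 3 = 2 ≥ 1 — no move.
  7: 7 XOR 3 = 4 < 7 — winning move (to 4).
  5: 5 XOR 3 = 6 ≥ 5 — no move.
That gives 1 winning move.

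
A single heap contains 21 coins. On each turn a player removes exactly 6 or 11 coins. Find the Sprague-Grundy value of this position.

0

Grundy values for subtraction set {6, 11}:
k:     0  1  2  3  4  5  6  7  8  9 10 11 12 13 14 15 16 17 18 19 20 21
g(k):  0  0  0  0  0  0  1  1  1  1  1  1  2  2  2  2  2  0  0  0  0  0
So g(21) = 0.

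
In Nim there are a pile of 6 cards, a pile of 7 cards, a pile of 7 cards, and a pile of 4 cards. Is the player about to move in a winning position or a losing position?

Compute the nim-sum pairwise:
6 XOR 7 = 1
1 XOR 7 = 6
6 XOR 4 = 2
The nim-sum is 2 ≠ 0, so this is an N-position: the player to move can win.

Winning position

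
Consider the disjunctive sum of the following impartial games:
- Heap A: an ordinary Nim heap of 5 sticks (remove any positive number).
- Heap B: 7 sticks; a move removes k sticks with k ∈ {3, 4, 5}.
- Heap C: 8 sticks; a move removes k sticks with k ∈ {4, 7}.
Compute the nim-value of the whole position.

Heap A is a plain Nim heap of size 5, so its Grundy value is 5.
Grundy values for heap B (subtraction set {3, 4, 5}):
k:     0  1  2  3  4  5  6  7
g(k):  0  0  0  1  1  1  2  2
So g(7) = 2.
Grundy values for heap C (subtraction set {4, 7}):
k:     0  1  2  3  4  5  6  7  8
g(k):  0  0  0  0  1  1  1  1  2
So g(8) = 2.
By the Sprague-Grundy theorem, the Grundy value of a sum of independent games is the XOR of the component values.
Combined value = 5 XOR 2 XOR 2 = 5.

5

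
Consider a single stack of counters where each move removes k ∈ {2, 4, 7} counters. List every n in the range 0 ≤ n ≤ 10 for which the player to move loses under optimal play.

Grundy values for subtraction set {2, 4, 7}:
g(0) = mex{} = 0
g(1) = mex{} = 0
g(2) = mex{0} = 1
g(3) = mex{0} = 1
g(4) = mex{0,1} = 2
g(5) = mex{0,1} = 2
g(6) = mex{1,2} = 0
g(7) = mex{0,1,2} = 3
g(8) = mex{0,2} = 1
g(9) = mex{1,2,3} = 0
g(10) = mex{0,1} = 2
The P-positions (g = 0) in 0..10 are 0, 1, 6, 9.

0, 1, 6, 9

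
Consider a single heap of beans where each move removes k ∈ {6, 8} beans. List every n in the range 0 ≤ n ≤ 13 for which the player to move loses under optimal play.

0, 1, 2, 3, 4, 5

Build the Grundy sequence with g(k) = mex{g(k−s) : s ∈ {6, 8}, s ≤ k}:
k:     0  1  2  3  4  5  6  7  8  9 10 11 12 13
g(k):  0  0  0  0  0  0  1  1  1  1  1  1  2  2
The P-positions (g = 0) in 0..13 are 0, 1, 2, 3, 4, 5.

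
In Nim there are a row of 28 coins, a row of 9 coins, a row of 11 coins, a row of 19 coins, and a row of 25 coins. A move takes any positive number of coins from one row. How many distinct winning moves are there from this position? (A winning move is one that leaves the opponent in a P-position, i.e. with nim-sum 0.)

Bitwise XOR of the heap sizes:
  11100  (28)
  01001  (9)
  01011  (11)
  10011  (19)
  11001  (25)
  -----
  10100  (20)
The overall nim-sum is X = 20. A row of size p has a winning move iff p XOR X < p (reduce it to p XOR X).
  28: 28 XOR 20 = 8 < 28 — winning move (to 8).
  9: 9 XOR 20 = 29 ≥ 9 — no move.
  11: 11 XOR 20 = 31 ≥ 11 — no move.
  19: 19 XOR 20 = 7 < 19 — winning move (to 7).
  25: 25 XOR 20 = 13 < 25 — winning move (to 13).
That gives 3 winning moves.

3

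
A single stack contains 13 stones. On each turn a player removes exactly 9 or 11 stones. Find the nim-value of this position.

1

Compute g(0), g(1), … for moves {9, 11}:
k:     0  1  2  3  4  5  6  7  8  9 10 11 12 13
g(k):  0  0  0  0  0  0  0  0  0  1  1  1  1  1
So g(13) = 1.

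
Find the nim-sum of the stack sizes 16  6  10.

28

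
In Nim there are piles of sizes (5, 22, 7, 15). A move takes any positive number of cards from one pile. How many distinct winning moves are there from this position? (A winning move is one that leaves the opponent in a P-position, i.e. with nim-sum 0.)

1

Compute the nim-sum pairwise:
5 ^ 22 = 19
19 ^ 7 = 20
20 ^ 15 = 27
The overall nim-sum is X = 27. A pile of size p has a winning move iff p XOR X < p (reduce it to p XOR X).
  5: 5 XOR 27 = 30 ≥ 5 — no move.
  22: 22 XOR 27 = 13 < 22 — winning move (to 13).
  7: 7 XOR 27 = 28 ≥ 7 — no move.
  15: 15 XOR 27 = 20 ≥ 15 — no move.
That gives 1 winning move.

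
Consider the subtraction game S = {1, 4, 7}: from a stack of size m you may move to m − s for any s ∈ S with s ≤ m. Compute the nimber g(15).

Grundy values for subtraction set {1, 4, 7}:
k:     0  1  2  3  4  5  6  7  8  9 10 11 12 13 14 15
g(k):  0  1  0  1  2  0  1  2  0  1  0  1  2  0  1  2
So g(15) = 2.

2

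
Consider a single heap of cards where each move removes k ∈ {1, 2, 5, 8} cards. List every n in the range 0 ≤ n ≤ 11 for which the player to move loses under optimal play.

0, 3, 6, 9

Grundy values for subtraction set {1, 2, 5, 8}:
k:     0  1  2  3  4  5  6  7  8  9 10 11
g(k):  0  1  2  0  1  2  0  1  2  0  1  2
The P-positions (g = 0) in 0..11 are 0, 3, 6, 9.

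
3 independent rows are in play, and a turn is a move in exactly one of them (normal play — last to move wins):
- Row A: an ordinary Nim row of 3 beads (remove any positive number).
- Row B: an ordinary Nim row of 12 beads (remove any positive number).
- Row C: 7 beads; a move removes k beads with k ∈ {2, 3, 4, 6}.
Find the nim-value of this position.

Row A is a plain Nim row of size 3, so its Grundy value is 3.
Row B is a plain Nim row of size 12, so its Grundy value is 12.
Grundy values for row C (subtraction set {2, 3, 4, 6}):
k:     0  1  2  3  4  5  6  7
g(k):  0  0  1  1  2  2  3  3
So g(7) = 3.
The value of a disjunctive sum is the nim-sum of the parts.
Combined value = 3 ⊕ 12 ⊕ 3 = 12.

12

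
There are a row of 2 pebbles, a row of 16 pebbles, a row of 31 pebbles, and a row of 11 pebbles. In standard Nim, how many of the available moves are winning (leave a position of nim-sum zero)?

1

Nim-sum: 2 XOR 16 XOR 31 XOR 11 = 6.
The overall nim-sum is X = 6. A row of size p has a winning move iff p XOR X < p (reduce it to p XOR X).
  2: 2 XOR 6 = 4 ≥ 2 — no move.
  16: 16 XOR 6 = 22 ≥ 16 — no move.
  31: 31 XOR 6 = 25 < 31 — winning move (to 25).
  11: 11 XOR 6 = 13 ≥ 11 — no move.
That gives 1 winning move.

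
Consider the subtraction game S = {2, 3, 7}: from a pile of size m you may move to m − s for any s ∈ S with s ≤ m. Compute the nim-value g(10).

0

Compute g(0), g(1), … for moves {2, 3, 7}:
k:     0  1  2  3  4  5  6  7  8  9 10
g(k):  0  0  1  1  2  0  0  1  1  2  0
So g(10) = 0.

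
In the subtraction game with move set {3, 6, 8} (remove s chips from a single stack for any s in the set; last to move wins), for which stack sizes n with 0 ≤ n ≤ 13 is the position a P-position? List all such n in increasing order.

0, 1, 2, 11, 12, 13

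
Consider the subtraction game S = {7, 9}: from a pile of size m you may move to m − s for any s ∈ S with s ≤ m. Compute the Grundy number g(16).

Grundy values for subtraction set {7, 9}:
k:     0  1  2  3  4  5  6  7  8  9 10 11 12 13 14 15 16
g(k):  0  0  0  0  0  0  0  1  1  1  1  1  1  1  2  2  0
So g(16) = 0.

0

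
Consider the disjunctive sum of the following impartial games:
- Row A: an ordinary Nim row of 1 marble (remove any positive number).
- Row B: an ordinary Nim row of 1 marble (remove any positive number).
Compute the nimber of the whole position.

0

Row A is a plain Nim row of size 1, so its Grundy value is 1.
Row B is a plain Nim row of size 1, so its Grundy value is 1.
By the Sprague-Grundy theorem, the Grundy value of a sum of independent games is the XOR of the component values.
Combined value = 1 XOR 1 = 0.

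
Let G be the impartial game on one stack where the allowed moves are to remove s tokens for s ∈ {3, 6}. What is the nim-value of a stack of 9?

0

Compute g(0), g(1), … for moves {3, 6}:
g(0) = mex{} = 0
g(1) = mex{} = 0
g(2) = mex{} = 0
g(3) = mex{0} = 1
g(4) = mex{0} = 1
g(5) = mex{0} = 1
g(6) = mex{0,1} = 2
g(7) = mex{0,1} = 2
g(8) = mex{0,1} = 2
g(9) = mex{1,2} = 0
So g(9) = 0.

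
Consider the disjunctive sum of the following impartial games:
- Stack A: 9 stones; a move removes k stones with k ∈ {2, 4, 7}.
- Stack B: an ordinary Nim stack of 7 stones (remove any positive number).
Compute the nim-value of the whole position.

For stack A, compute g(0), g(1), … with moves {2, 4, 7}:
k:     0  1  2  3  4  5  6  7  8  9
g(k):  0  0  1  1  2  2  0  3  1  0
So g(9) = 0.
Stack B is a plain Nim stack of size 7, so its Grundy value is 7.
By the Sprague-Grundy theorem, the Grundy value of a sum of independent games is the XOR of the component values.
Combined value = 0 ⊕ 7 = 7.

7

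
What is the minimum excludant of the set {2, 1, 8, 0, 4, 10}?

3

The values 0, 1, 2 are all present; 3 is the first non-negative integer missing from the set.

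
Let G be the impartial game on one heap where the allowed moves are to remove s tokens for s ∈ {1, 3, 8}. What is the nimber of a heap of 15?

0

Grundy values for subtraction set {1, 3, 8}:
k:     0  1  2  3  4  5  6  7  8  9 10 11 12 13 14 15
g(k):  0  1  0  1  0  1  0  1  2  3  2  0  1  0  1  0
So g(15) = 0.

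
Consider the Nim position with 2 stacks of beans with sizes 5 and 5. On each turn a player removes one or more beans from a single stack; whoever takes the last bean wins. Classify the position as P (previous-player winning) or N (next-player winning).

Compute the nim-sum pairwise:
5 ⊕ 5 = 0
The nim-sum is 0, so this is a P-position: the player to move is in a losing position under optimal play.

P-position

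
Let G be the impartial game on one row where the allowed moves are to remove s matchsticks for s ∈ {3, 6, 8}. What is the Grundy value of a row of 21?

3

Build the Grundy sequence with g(k) = mex{g(k−s) : s ∈ {3, 6, 8}, s ≤ k}:
k:     0  1  2  3  4  5  6  7  8  9 10 11 12 13 14 15 16 17 18 19 20 21
g(k):  0  0  0  1  1  1  2  2  2  3  3  0  0  0  1  1  1  2  2  2  3  3
So g(21) = 3.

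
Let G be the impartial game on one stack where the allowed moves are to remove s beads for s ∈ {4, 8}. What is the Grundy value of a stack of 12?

0

Compute g(0), g(1), … for moves {4, 8}:
g(0) = mex{} = 0
g(1) = mex{} = 0
g(2) = mex{} = 0
g(3) = mex{} = 0
g(4) = mex{0} = 1
g(5) = mex{0} = 1
g(6) = mex{0} = 1
g(7) = mex{0} = 1
g(8) = mex{0,1} = 2
g(9) = mex{0,1} = 2
g(10) = mex{0,1} = 2
g(11) = mex{0,1} = 2
g(12) = mex{1,2} = 0
So g(12) = 0.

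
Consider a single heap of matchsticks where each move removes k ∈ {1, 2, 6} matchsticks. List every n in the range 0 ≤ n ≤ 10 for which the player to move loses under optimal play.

0, 3, 7, 10

Compute g(0), g(1), … for moves {1, 2, 6}:
k:     0  1  2  3  4  5  6  7  8  9 10
g(k):  0  1  2  0  1  2  3  0  1  2  0
The P-positions (g = 0) in 0..10 are 0, 3, 7, 10.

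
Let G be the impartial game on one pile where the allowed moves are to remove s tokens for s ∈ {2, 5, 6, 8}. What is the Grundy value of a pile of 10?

Compute g(0), g(1), … for moves {2, 5, 6, 8}:
k:     0  1  2  3  4  5  6  7  8  9 10
g(k):  0  0  1  1  0  2  1  3  2  2  3
So g(10) = 3.

3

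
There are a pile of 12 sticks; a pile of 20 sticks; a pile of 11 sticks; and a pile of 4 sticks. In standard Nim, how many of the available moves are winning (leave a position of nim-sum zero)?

Bitwise XOR of the heap sizes:
  01100  (12)
  10100  (20)
  01011  (11)
  00100  (4)
  -----
  10111  (23)
The overall nim-sum is X = 23. A pile of size p has a winning move iff p XOR X < p (reduce it to p XOR X).
  12: 12 XOR 23 = 27 ≥ 12 — no move.
  20: 20 XOR 23 = 3 < 20 — winning move (to 3).
  11: 11 XOR 23 = 28 ≥ 11 — no move.
  4: 4 XOR 23 = 19 ≥ 4 — no move.
That gives 1 winning move.

1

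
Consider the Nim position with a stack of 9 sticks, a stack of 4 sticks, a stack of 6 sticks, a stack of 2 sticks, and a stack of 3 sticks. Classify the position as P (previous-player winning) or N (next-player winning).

Compute the nim-sum pairwise:
9 XOR 4 = 13
13 XOR 6 = 11
11 XOR 2 = 9
9 XOR 3 = 10
The nim-sum is 10 ≠ 0, so this is an N-position: the player to move can win.

N-position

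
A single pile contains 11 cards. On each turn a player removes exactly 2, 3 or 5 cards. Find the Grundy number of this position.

Compute g(0), g(1), … for moves {2, 3, 5}:
g(0) = mex{} = 0
g(1) = mex{} = 0
g(2) = mex{0} = 1
g(3) = mex{0} = 1
g(4) = mex{0,1} = 2
g(5) = mex{0,1} = 2
g(6) = mex{0,1,2} = 3
g(7) = mex{1,2} = 0
g(8) = mex{1,2,3} = 0
g(9) = mex{0,2,3} = 1
g(10) = mex{0,2} = 1
g(11) = mex{0,1,3} = 2
So g(11) = 2.

2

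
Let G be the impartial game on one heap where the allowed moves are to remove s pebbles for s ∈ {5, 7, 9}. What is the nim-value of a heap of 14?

0

Build the Grundy sequence with g(k) = mex{g(k−s) : s ∈ {5, 7, 9}, s ≤ k}:
g(0) = mex{} = 0
g(1) = mex{} = 0
g(2) = mex{} = 0
g(3) = mex{} = 0
g(4) = mex{} = 0
g(5) = mex{0} = 1
g(6) = mex{0} = 1
g(7) = mex{0} = 1
g(8) = mex{0} = 1
g(9) = mex{0} = 1
g(10) = mex{0,1} = 2
g(11) = mex{0,1} = 2
g(12) = mex{0,1} = 2
g(13) = mex{0,1} = 2
g(14) = mex{1} = 0
So g(14) = 0.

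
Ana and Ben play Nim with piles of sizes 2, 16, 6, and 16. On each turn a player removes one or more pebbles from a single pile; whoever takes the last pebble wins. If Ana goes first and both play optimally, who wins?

Ana wins

In binary:
  00010  (2)
  10000  (16)
  00110  (6)
  10000  (16)
  -----
  00100  (4)
The nim-sum is 4 ≠ 0, so this is an N-position: the player to move can win; Ana has a winning move.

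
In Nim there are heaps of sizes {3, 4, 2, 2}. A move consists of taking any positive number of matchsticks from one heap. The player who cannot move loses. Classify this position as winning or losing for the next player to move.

Winning position

Compute the nim-sum pairwise:
3 ⊕ 4 = 7
7 ⊕ 2 = 5
5 ⊕ 2 = 7
The nim-sum is 7 ≠ 0, so this is an N-position: the player to move can win.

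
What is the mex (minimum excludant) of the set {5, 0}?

0 is in the set but 1 is not, so the mex is 1.

1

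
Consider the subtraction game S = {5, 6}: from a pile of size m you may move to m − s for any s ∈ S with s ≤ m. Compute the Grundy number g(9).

Grundy values for subtraction set {5, 6}:
g(0) = mex{} = 0
g(1) = mex{} = 0
g(2) = mex{} = 0
g(3) = mex{} = 0
g(4) = mex{} = 0
g(5) = mex{0} = 1
g(6) = mex{0} = 1
g(7) = mex{0} = 1
g(8) = mex{0} = 1
g(9) = mex{0} = 1
So g(9) = 1.

1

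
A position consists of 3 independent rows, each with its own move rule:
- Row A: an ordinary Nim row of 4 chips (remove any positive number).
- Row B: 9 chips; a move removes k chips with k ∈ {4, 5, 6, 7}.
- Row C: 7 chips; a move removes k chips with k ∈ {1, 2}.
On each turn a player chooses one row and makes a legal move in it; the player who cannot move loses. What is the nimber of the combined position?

Row A is a plain Nim row of size 4, so its Grundy value is 4.
For row B, compute g(0), g(1), … with moves {4, 5, 6, 7}:
k:     0  1  2  3  4  5  6  7  8  9
g(k):  0  0  0  0  1  1  1  1  2  2
So g(9) = 2.
For row C, compute g(0), g(1), … with moves {1, 2}:
g(0) = mex{} = 0
g(1) = mex{0} = 1
g(2) = mex{0,1} = 2
g(3) = mex{1,2} = 0
g(4) = mex{0,2} = 1
g(5) = mex{0,1} = 2
g(6) = mex{1,2} = 0
g(7) = mex{0,2} = 1
So g(7) = 1.
By the Sprague-Grundy theorem, the Grundy value of a sum of independent games is the XOR of the component values.
Combined value = 4 ⊕ 2 ⊕ 1 = 7.

7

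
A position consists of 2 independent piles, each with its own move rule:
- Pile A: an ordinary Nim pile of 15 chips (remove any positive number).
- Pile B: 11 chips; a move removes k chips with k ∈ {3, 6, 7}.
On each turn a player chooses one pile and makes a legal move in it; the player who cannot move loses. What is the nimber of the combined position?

15

Pile A is a plain Nim pile of size 15, so its Grundy value is 15.
Grundy values for pile B (subtraction set {3, 6, 7}):
g(0) = mex{} = 0
g(1) = mex{} = 0
g(2) = mex{} = 0
g(3) = mex{0} = 1
g(4) = mex{0} = 1
g(5) = mex{0} = 1
g(6) = mex{0,1} = 2
g(7) = mex{0,1} = 2
g(8) = mex{0,1} = 2
g(9) = mex{0,1,2} = 3
g(10) = mex{1,2} = 0
g(11) = mex{1,2} = 0
So g(11) = 0.
By the Sprague-Grundy theorem, the Grundy value of a sum of independent games is the XOR of the component values.
Combined value = 15 XOR 0 = 15.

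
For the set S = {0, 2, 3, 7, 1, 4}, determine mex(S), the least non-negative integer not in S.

The values 0, 1, 2, 3, 4 are all present; 5 is the first non-negative integer missing from the set.

5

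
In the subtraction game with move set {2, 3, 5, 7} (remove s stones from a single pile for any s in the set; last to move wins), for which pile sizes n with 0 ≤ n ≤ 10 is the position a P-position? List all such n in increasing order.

0, 1, 9, 10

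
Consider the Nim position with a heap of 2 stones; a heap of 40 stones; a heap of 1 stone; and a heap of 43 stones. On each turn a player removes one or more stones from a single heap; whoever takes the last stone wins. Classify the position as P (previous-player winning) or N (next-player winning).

Nim-sum: 2 ⊕ 40 ⊕ 1 ⊕ 43 = 0.
The nim-sum is 0, so this is a P-position: the player to move is in a losing position under optimal play.

P-position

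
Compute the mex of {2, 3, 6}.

0

0 is not in the set, so the mex is 0.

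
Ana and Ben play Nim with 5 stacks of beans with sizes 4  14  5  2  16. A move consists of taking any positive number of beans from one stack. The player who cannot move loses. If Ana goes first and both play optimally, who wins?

Write each in binary and XOR column by column:
  00100  (4)
  01110  (14)
  00101  (5)
  00010  (2)
  10000  (16)
  -----
  11101  (29)
The nim-sum is 29 ≠ 0, so this is an N-position: the player to move can win; Ana has a winning move.

Ana wins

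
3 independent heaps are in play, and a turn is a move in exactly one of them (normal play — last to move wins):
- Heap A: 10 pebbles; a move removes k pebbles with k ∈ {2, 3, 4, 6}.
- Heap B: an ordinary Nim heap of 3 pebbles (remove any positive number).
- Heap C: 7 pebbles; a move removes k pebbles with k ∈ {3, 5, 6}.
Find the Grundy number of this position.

0

Build the Grundy sequence for heap A with g(k) = mex{g(k−s) : s ∈ {2, 3, 4, 6}, s ≤ k}:
g(0) = mex{} = 0
g(1) = mex{} = 0
g(2) = mex{0} = 1
g(3) = mex{0} = 1
g(4) = mex{0,1} = 2
g(5) = mex{0,1} = 2
g(6) = mex{0,1,2} = 3
g(7) = mex{0,1,2} = 3
g(8) = mex{1,2,3} = 0
g(9) = mex{1,2,3} = 0
g(10) = mex{0,2,3} = 1
So g(10) = 1.
Heap B is a plain Nim heap of size 3, so its Grundy value is 3.
For heap C, compute g(0), g(1), … with moves {3, 5, 6}:
g(0) = mex{} = 0
g(1) = mex{} = 0
g(2) = mex{} = 0
g(3) = mex{0} = 1
g(4) = mex{0} = 1
g(5) = mex{0} = 1
g(6) = mex{0,1} = 2
g(7) = mex{0,1} = 2
So g(7) = 2.
The value of a disjunctive sum is the nim-sum of the parts.
Combined value = 1 ⊕ 3 ⊕ 2 = 0.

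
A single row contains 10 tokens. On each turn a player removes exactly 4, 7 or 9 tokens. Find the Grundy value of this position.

2

Grundy values for subtraction set {4, 7, 9}:
k:     0  1  2  3  4  5  6  7  8  9 10
g(k):  0  0  0  0  1  1  1  1  2  2  2
So g(10) = 2.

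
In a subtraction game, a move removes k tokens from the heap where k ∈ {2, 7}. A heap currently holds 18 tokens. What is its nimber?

0

Grundy values for subtraction set {2, 7}:
k:     0  1  2  3  4  5  6  7  8  9 10 11 12 13 14 15 16 17 18
g(k):  0  0  1  1  0  0  1  1  2  0  0  1  1  0  0  1  1  2  0
So g(18) = 0.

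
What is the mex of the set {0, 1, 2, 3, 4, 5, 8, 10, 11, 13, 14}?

6

The values 0, 1, 2, 3, 4, 5 are all present; 6 is the first non-negative integer missing from the set.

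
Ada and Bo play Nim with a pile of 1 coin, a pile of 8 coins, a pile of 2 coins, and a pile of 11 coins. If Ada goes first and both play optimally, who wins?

Bo wins

Nim-sum: 1 ^ 8 ^ 2 ^ 11 = 0.
The nim-sum is 0, so this is a P-position: the player to move is in a losing position under optimal play; Ada is about to move from it and so loses — Bo wins.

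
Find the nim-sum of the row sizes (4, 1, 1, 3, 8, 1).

14

Nim-sum: 4 ⊕ 1 ⊕ 1 ⊕ 3 ⊕ 8 ⊕ 1 = 14.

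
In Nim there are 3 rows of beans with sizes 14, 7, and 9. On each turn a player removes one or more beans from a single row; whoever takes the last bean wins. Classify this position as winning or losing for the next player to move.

Compute the nim-sum pairwise:
14 ⊕ 7 = 9
9 ⊕ 9 = 0
The nim-sum is 0, so this is a P-position: the player to move is in a losing position under optimal play.

Losing position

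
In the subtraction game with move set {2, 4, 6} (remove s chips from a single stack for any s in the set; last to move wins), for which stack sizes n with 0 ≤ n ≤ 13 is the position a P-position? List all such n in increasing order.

0, 1, 8, 9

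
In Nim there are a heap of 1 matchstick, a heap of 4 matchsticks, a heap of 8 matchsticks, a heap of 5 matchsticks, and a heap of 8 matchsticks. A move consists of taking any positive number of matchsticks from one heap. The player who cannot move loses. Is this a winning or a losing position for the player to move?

Losing position

Compute the nim-sum pairwise:
1 XOR 4 = 5
5 XOR 8 = 13
13 XOR 5 = 8
8 XOR 8 = 0
The nim-sum is 0, so this is a P-position: the player to move is in a losing position under optimal play.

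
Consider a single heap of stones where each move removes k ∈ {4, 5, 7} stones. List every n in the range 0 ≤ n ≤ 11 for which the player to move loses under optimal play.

Build the Grundy sequence with g(k) = mex{g(k−s) : s ∈ {4, 5, 7}, s ≤ k}:
g(0) = mex{} = 0
g(1) = mex{} = 0
g(2) = mex{} = 0
g(3) = mex{} = 0
g(4) = mex{0} = 1
g(5) = mex{0} = 1
g(6) = mex{0} = 1
g(7) = mex{0} = 1
g(8) = mex{0,1} = 2
g(9) = mex{0,1} = 2
g(10) = mex{0,1} = 2
g(11) = mex{1} = 0
The P-positions (g = 0) in 0..11 are 0, 1, 2, 3, 11.

0, 1, 2, 3, 11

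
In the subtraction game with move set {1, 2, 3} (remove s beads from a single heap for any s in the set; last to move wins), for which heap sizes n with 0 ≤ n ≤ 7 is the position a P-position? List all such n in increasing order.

0, 4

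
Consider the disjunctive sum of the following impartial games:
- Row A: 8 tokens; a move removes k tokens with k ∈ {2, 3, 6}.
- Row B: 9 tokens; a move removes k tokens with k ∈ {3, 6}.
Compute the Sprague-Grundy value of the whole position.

2

Grundy values for row A (subtraction set {2, 3, 6}):
k:     0  1  2  3  4  5  6  7  8
g(k):  0  0  1  1  2  0  3  1  2
So g(8) = 2.
For row B, compute g(0), g(1), … with moves {3, 6}:
g(0) = mex{} = 0
g(1) = mex{} = 0
g(2) = mex{} = 0
g(3) = mex{0} = 1
g(4) = mex{0} = 1
g(5) = mex{0} = 1
g(6) = mex{0,1} = 2
g(7) = mex{0,1} = 2
g(8) = mex{0,1} = 2
g(9) = mex{1,2} = 0
So g(9) = 0.
The value of a disjunctive sum is the nim-sum of the parts.
Combined value = 2 XOR 0 = 2.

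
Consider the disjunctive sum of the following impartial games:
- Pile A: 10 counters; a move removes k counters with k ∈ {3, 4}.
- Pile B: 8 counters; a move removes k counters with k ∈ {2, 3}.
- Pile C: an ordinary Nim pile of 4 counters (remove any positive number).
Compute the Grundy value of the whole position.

Grundy values for pile A (subtraction set {3, 4}):
g(0) = mex{} = 0
g(1) = mex{} = 0
g(2) = mex{} = 0
g(3) = mex{0} = 1
g(4) = mex{0} = 1
g(5) = mex{0} = 1
g(6) = mex{0,1} = 2
g(7) = mex{1} = 0
g(8) = mex{1} = 0
g(9) = mex{1,2} = 0
g(10) = mex{0,2} = 1
So g(10) = 1.
For pile B, compute g(0), g(1), … with moves {2, 3}:
k:     0  1  2  3  4  5  6  7  8
g(k):  0  0  1  1  2  0  0  1  1
So g(8) = 1.
Pile C is a plain Nim pile of size 4, so its Grundy value is 4.
The value of a disjunctive sum is the nim-sum of the parts.
Combined value = 1 XOR 1 XOR 4 = 4.

4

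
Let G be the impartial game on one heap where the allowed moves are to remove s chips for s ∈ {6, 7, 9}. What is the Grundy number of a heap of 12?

Grundy values for subtraction set {6, 7, 9}:
k:     0  1  2  3  4  5  6  7  8  9 10 11 12
g(k):  0  0  0  0  0  0  1  1  1  1  1  1  2
So g(12) = 2.

2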